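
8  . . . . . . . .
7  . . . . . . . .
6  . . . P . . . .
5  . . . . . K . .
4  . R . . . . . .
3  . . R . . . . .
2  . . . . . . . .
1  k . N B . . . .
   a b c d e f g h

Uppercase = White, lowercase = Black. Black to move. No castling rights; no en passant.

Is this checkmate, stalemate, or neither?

stalemate

Black to move; black king on a1.
In check: no.
King squares — b1: attacked by Rb4; a2: attacked by Nc1; b2: attacked by Rb4.
Legal moves for Black: none.
Not in check and no legal moves → stalemate.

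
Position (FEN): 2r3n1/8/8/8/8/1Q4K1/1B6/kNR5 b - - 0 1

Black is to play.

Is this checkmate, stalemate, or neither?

Black to move; black king on a1.
In check: yes, from the white bishop on b2.
King squares — b1: attacked by Rc1; a2: attacked by Qb3; b2: attacked by Qb3.
Legal moves for Black: none.
In check with no legal moves → checkmate.

checkmate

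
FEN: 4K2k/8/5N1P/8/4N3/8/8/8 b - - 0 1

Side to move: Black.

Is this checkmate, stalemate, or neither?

stalemate

Black to move; black king on h8.
In check: no.
King squares — g7: attacked by Ph6; h7: attacked by Nf6; g8: attacked by Nf6.
Legal moves for Black: none.
Not in check and no legal moves → stalemate.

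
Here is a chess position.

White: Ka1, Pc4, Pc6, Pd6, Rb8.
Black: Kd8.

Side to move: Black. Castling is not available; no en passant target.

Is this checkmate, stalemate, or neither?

Black to move; black king on d8.
In check: yes, from the white rook on b8.
King squares — c7: attacked by Pd6; d7: attacked by Pc6; e7: attacked by Pd6; c8: attacked by Rb8; e8: attacked by Rb8.
Legal moves for Black: none.
In check with no legal moves → checkmate.

checkmate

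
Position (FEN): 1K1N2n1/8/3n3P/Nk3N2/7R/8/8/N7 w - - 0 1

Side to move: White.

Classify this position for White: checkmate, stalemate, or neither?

White to move; white king on b8.
In check: no.
Legal moves for White include: Nf7, Ndb7, Ne6, Ndc6, Ka8, Kc7, Ka7, Ng7, Ne7, Nxd6+, Nd4+, Ng3, Ne3, Nab7, Nac6, Nc4, N5b3, Rh5, ... (list truncated; more exist).
White has legal moves and is not in check → neither.

neither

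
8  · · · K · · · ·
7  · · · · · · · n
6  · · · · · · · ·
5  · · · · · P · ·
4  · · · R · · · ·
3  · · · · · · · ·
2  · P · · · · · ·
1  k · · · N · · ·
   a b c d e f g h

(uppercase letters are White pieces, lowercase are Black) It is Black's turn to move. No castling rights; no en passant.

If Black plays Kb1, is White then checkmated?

no

After Kb1: white king on d8; in check: no.
White is not in check, so this cannot be checkmate.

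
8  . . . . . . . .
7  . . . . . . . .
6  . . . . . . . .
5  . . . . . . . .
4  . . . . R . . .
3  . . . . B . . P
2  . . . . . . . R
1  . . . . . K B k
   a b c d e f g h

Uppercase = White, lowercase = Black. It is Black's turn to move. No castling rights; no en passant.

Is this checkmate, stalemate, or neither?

checkmate

Black to move; black king on h1.
In check: yes, from the white rook on h2.
King squares — g1: attacked by Kf1; g2: attacked by Kf1; h2: attacked by Bg1.
Legal moves for Black: none.
In check with no legal moves → checkmate.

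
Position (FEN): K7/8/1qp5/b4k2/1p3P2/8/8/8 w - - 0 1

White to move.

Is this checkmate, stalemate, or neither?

White to move; white king on a8.
In check: no.
King squares — a7: attacked by Qb6; b7: attacked by Qb6; b8: attacked by Qb6.
Legal moves for White: none.
Not in check and no legal moves → stalemate.

stalemate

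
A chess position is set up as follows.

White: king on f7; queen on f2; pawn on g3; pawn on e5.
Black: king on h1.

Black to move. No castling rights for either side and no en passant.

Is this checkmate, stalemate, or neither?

Black to move; black king on h1.
In check: no.
King squares — g1: attacked by Qf2; g2: attacked by Qf2; h2: attacked by Qf2.
Legal moves for Black: none.
Not in check and no legal moves → stalemate.

stalemate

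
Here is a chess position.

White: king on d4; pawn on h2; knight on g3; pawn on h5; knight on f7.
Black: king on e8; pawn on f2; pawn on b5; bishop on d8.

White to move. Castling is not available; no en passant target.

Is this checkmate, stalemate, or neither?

neither

White to move; white king on d4.
In check: no.
Legal moves for White include: Nh8, Nxd8, Nh6, Nd6+, Ng5, Ne5, Ke5, Kd5, Kc5, Ke4, Ke3, Kd3, Kc3, Nf5, Ne4, Ne2, Nh1, Nf1, ... (list truncated; more exist).
White has legal moves and is not in check → neither.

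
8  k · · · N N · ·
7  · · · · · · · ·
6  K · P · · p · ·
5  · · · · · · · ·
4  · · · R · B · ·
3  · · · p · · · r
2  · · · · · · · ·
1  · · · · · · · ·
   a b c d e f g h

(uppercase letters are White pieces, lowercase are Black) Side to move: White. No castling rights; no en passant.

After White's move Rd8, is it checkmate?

After Rd8: black king on a8; in check: yes, from the white rook on d8.
King squares — a7: attacked by Ka6; b7: attacked by Ka6; b8: attacked by Bf4.
Black has no legal moves → checkmate.

yes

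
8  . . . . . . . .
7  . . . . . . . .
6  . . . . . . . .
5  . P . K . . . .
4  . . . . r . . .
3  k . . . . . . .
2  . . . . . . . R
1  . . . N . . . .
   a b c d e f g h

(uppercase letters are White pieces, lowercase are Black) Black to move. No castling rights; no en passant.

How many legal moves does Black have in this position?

Black to move; king on a3.
In check: no.
Legal moves: Re8, Re7, Re6, Re5+, Rh4, Rg4, Rf4, Rd4+, Rc4, Rb4, Ra4, Re3, Re2, Re1, Kb4, Ka4, Kb3.
Count: 17.

17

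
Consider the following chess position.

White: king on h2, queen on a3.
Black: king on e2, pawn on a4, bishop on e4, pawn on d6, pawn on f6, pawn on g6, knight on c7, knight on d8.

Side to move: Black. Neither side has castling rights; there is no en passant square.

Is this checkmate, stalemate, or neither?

neither

Black to move; black king on e2.
In check: no.
Legal moves for Black include: Nf7, Nb7, Nde6, Nc6, Ne8, Na8, Nce6, Na6, Nd5, Nb5, Ba8, Bb7, Bc6, Bf5, Bd5, Bf3, Bd3, Bg2, ... (list truncated; more exist).
Black has legal moves and is not in check → neither.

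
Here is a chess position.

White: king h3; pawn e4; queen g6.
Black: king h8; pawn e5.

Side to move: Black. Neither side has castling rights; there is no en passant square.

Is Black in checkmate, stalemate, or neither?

stalemate

Black to move; black king on h8.
In check: no.
King squares — g7: attacked by Qg6; h7: attacked by Qg6; g8: attacked by Qg6.
Legal moves for Black: none.
Not in check and no legal moves → stalemate.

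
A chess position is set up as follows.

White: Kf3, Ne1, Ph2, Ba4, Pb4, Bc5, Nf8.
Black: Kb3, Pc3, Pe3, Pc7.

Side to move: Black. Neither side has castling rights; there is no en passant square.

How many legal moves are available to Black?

5

Black to move; king on b3.
In check: yes, from the white bishop on a4.
Legal moves: Kc4, Kxa4, Ka3, Kb2, Ka2.
Count: 5.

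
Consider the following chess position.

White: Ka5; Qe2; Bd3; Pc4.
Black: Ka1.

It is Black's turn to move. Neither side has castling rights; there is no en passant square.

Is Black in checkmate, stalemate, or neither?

Black to move; black king on a1.
In check: no.
King squares — b1: attacked by Bd3; a2: attacked by Qe2; b2: attacked by Qe2.
Legal moves for Black: none.
Not in check and no legal moves → stalemate.

stalemate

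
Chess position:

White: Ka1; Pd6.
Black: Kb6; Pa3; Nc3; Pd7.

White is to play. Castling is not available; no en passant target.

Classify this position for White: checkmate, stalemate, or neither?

stalemate

White to move; white king on a1.
In check: no.
King squares — b1: attacked by Nc3; a2: attacked by Nc3; b2: attacked by Pa3.
Legal moves for White: none.
Not in check and no legal moves → stalemate.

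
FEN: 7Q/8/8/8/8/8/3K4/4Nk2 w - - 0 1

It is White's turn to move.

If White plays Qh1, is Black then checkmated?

After Qh1: black king on f1; in check: yes, from the white queen on h1.
Black has 1 legal reply: Kf2.
In check but a legal move exists → not checkmate.

no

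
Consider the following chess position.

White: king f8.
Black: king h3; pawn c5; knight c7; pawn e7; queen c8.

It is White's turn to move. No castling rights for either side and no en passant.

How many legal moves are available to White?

3

White to move; king on f8.
In check: yes, from the black queen on c8.
Legal moves: Kg7, Kf7, Kxe7.
Count: 3.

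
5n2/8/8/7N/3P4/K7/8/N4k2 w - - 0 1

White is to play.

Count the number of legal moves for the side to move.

White to move; king on a3.
In check: no.
Legal moves: Ng7, Nf6, Nf4, Ng3+, Kb4, Ka4, Kb3, Kb2, Ka2, Nb3, Nc2, d5.
Count: 12.

12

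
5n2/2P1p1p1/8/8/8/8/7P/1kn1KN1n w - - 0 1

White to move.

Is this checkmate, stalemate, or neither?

neither

White to move; white king on e1.
In check: no.
Legal moves for White: Ng3, Ne3, Nd2+, Kd2, Kd1, c8=Q, c8=R, c8=B, c8=N, h3, h4.
White has 11 legal moves and is not in check → neither.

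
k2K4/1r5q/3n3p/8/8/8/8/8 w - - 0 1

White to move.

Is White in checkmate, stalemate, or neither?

stalemate

White to move; white king on d8.
In check: no.
King squares — c7: attacked by Rb7; d7: attacked by Rb7; e7: attacked by Rb7; c8: attacked by Nd6; e8: attacked by Nd6.
Legal moves for White: none.
Not in check and no legal moves → stalemate.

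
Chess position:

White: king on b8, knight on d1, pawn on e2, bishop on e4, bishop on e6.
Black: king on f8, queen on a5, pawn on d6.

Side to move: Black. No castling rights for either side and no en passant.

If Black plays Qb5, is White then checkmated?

no

After Qb5: white king on b8; in check: yes, from the black queen on b5.
White has 5 legal replies: Kc8, Ka8, Kc7, Ka7, Bb7.
In check but a legal move exists → not checkmate.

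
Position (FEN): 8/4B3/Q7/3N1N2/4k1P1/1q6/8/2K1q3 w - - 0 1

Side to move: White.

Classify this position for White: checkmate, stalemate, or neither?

checkmate

White to move; white king on c1.
In check: yes, from the black queen on e1.
King squares — b1: attacked by Qe1; d1: attacked by Qe1; b2: attacked by Qb3; c2: attacked by Qb3; d2: attacked by Qe1.
Legal moves for White: none.
In check with no legal moves → checkmate.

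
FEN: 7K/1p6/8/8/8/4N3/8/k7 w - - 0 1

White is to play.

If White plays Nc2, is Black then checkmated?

After Nc2: black king on a1; in check: yes, from the white knight on c2.
Black has 3 legal replies: Kb2, Ka2, Kb1.
In check but a legal move exists → not checkmate.

no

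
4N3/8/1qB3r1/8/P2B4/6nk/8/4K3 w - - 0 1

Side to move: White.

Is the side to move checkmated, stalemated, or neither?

White to move; white king on e1.
In check: no.
Legal moves for White include: Ng7, Nc7, Nf6, Nd6, Ba8, Bd7+, Bb7, Bd5, Bb5, Be4, Bf3, Bg2+, Bh1, Bh8, Bg7, Bf6, Bxb6, Be5, ... (list truncated; more exist).
White has legal moves and is not in check → neither.

neither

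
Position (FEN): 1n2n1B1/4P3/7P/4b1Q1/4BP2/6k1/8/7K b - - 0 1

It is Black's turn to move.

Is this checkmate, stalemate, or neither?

Black to move; black king on g3.
In check: yes, from the white queen on g5.
King squares — f2: available; g2: attacked by Kh1; h2: attacked by Kh1; f3: attacked by Be4; h3: available; f4: attacked by Qg5; g4: attacked by Qg5; h4: attacked by Qg5.
Legal moves for Black: Kh3, Kf2.
Black is in check but has 2 legal moves → neither.

neither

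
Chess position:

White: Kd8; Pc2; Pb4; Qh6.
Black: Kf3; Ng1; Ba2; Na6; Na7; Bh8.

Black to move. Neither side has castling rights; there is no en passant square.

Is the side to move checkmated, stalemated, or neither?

Black to move; black king on f3.
In check: no.
Legal moves for Black include: Bg7, Bf6+, Be5, Bd4, Bc3, Bb2, Ba1, Nc8, Nc6+, Nb5, Nb8, Nc7, Nc5, Nxb4, Kg4, Ke4, Kg3, Kg2, ... (list truncated; more exist).
Black has legal moves and is not in check → neither.

neither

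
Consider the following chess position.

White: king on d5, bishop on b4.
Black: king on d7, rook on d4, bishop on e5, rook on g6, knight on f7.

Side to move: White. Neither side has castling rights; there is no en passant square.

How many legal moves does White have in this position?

White to move; king on d5.
In check: yes, from the black rook on d4.
Legal moves: Kc5.
Count: 1.

1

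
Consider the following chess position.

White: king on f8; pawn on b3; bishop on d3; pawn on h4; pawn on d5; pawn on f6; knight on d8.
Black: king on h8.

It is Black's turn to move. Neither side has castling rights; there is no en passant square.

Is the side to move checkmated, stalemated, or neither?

Black to move; black king on h8.
In check: no.
King squares — g7: attacked by Pf6; h7: attacked by Bd3; g8: attacked by Kf8.
Legal moves for Black: none.
Not in check and no legal moves → stalemate.

stalemate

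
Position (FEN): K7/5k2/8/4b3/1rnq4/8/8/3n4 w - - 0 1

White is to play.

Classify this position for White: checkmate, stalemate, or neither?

stalemate

White to move; white king on a8.
In check: no.
King squares — a7: attacked by Qd4; b7: attacked by Rb4; b8: attacked by Rb4.
Legal moves for White: none.
Not in check and no legal moves → stalemate.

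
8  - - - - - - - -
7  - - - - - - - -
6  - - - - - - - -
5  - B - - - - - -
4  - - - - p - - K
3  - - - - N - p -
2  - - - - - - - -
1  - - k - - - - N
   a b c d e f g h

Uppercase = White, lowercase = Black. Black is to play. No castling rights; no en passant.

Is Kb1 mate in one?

After Kb1: white king on h4; in check: no.
White is not in check, so this cannot be checkmate.

no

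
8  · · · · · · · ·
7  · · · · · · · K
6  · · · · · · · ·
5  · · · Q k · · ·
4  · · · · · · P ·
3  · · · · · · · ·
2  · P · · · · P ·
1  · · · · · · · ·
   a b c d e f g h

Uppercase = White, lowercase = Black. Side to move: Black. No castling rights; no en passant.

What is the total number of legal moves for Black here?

3

Black to move; king on e5.
In check: yes, from the white queen on d5.
Legal moves: Kf6, Kxd5, Kf4.
Count: 3.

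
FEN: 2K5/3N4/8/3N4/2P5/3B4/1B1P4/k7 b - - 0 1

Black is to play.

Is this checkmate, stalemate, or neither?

Black to move; black king on a1.
In check: yes, from the white bishop on b2.
King squares — b1: attacked by Bd3; a2: available; b2: available.
Legal moves for Black: Kxb2, Ka2.
Black is in check but has 2 legal moves → neither.

neither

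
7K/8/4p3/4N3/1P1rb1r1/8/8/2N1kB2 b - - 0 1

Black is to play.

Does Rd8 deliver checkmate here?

After Rd8: white king on h8; in check: yes, from the black rook on d8.
King squares — g7: attacked by Rg4; h7: attacked by Be4; g8: attacked by Rg4.
White has no legal moves → checkmate.

yes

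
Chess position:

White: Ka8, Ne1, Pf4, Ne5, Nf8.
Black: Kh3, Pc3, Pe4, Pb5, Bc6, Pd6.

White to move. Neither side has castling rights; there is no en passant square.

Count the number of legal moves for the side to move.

White to move; king on a8.
In check: yes, from the black bishop on c6.
Legal moves: Kb8, Ka7, Nxc6.
Count: 3.

3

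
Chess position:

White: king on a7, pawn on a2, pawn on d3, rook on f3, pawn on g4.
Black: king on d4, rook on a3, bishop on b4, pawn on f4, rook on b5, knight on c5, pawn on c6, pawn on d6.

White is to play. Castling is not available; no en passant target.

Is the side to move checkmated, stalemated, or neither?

checkmate

White to move; white king on a7.
In check: yes, from the black rook on a3.
King squares — a6: attacked by Ra3; b6: attacked by Rb5; b7: attacked by Rb5; a8: attacked by Ra3; b8: attacked by Rb5.
Legal moves for White: none.
In check with no legal moves → checkmate.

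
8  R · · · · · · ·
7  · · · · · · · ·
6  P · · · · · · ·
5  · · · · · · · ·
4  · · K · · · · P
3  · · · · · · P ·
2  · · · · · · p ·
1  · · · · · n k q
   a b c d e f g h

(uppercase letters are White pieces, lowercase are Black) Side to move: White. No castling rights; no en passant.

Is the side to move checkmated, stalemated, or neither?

White to move; white king on c4.
In check: no.
Legal moves for White include: Rh8, Rg8, Rf8, Re8, Rd8, Rc8, Rb8, Ra7, Kd5, Kc5, Kb5, Kd4, Kb4, Kd3, Kc3, Kb3, a7, h5, ... (list truncated; more exist).
White has legal moves and is not in check → neither.

neither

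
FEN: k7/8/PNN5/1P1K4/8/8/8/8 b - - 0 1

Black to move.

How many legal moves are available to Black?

Black to move; king on a8.
In check: yes, from the white knight on b6.
Legal moves: none.
Count: 0.

0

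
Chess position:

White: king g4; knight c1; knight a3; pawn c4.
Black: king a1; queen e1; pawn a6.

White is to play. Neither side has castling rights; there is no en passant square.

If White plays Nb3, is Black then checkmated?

no

After Nb3: black king on a1; in check: yes, from the white knight on b3.
Black has 2 legal replies: Kb2, Ka2.
In check but a legal move exists → not checkmate.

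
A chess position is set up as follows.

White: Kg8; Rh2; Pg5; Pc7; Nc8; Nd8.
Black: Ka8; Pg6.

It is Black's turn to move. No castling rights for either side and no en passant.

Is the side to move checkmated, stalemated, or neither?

Black to move; black king on a8.
In check: no.
King squares — a7: attacked by Nc8; b7: attacked by Nd8; b8: attacked by Pc7.
Legal moves for Black: none.
Not in check and no legal moves → stalemate.

stalemate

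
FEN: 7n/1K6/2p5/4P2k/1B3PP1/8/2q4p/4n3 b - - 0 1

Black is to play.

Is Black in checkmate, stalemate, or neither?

Black to move; black king on h5.
In check: yes, from the white pawn on g4.
King squares — g4: available; h4: available; g5: attacked by Pf4; g6: available; h6: available.
Legal moves for Black: Kh6, Kg6, Kh4, Kxg4.
Black is in check but has 4 legal moves → neither.

neither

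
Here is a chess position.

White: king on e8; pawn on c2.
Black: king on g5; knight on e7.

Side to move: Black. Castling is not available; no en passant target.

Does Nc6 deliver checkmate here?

no

After Nc6: white king on e8; in check: no.
White is not in check, so this cannot be checkmate.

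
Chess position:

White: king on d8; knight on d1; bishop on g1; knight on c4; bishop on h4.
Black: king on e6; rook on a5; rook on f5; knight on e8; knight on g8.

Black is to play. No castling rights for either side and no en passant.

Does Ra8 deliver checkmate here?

yes

After Ra8: white king on d8; in check: yes, from the black rook on a8.
King squares — c7: attacked by Ne8; d7: attacked by Ke6; e7: attacked by Ke6; c8: attacked by Ra8; e8: attacked by Ra8.
White has no legal moves → checkmate.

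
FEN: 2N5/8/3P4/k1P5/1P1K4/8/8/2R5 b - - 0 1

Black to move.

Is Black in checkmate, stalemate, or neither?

neither

Black to move; black king on a5.
In check: yes, from the white pawn on b4.
Legal moves for Black: Ka6, Kb5, Kxb4, Ka4.
Black is in check but has 4 legal moves → neither.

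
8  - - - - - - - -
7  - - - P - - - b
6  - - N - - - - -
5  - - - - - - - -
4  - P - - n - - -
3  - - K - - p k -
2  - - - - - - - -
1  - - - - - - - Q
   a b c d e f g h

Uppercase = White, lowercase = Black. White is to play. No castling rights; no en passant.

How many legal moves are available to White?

White to move; king on c3.
In check: yes, from the black knight on e4.
Legal moves: Kd4, Kc4, Kd3, Kb3, Kc2, Kb2.
Count: 6.

6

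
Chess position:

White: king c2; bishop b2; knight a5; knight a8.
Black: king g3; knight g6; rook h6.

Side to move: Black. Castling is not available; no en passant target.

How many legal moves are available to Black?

Black to move; king on g3.
In check: no.
Legal moves: Rh8, Rh7, Rh5, Rh4, Rh3, Rh2+, Rh1, Nh8, Nf8, Ne7, Ne5, Nh4, Nf4, Kh4, Kg4, Kf4, Kh3, Kf3, Kh2, Kg2, Kf2.
Count: 21.

21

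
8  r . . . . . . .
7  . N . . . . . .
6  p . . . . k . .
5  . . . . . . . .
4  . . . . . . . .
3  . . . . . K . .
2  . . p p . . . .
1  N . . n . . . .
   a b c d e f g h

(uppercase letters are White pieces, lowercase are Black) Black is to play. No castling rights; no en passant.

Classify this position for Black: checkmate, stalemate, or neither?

neither

Black to move; black king on f6.
In check: no.
Legal moves for Black include: Rh8, Rg8, Rf8, Re8, Rd8, Rc8, Rb8, Ra7, Kg7, Kf7, Ke7, Kg6, Ke6, Kg5, Kf5, Ke5, Ne3, Nc3, ... (list truncated; more exist).
Black has legal moves and is not in check → neither.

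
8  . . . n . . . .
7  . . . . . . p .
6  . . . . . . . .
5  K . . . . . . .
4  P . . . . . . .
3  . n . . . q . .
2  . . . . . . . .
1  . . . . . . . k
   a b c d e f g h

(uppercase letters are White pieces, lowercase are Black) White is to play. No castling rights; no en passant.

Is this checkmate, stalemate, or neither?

White to move; white king on a5.
In check: yes, from the black knight on b3.
King squares — a4: own pawn; b4: available; b5: available; a6: available; b6: available.
Legal moves for White: Kb6, Ka6, Kb5, Kb4.
White is in check but has 4 legal moves → neither.

neither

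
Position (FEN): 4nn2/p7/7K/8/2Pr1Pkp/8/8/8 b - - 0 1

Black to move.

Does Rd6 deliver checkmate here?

yes

After Rd6: white king on h6; in check: yes, from the black rook on d6.
King squares — g5: attacked by Kg4; h5: attacked by Kg4; g6: attacked by Rd6; g7: attacked by Ne8; h7: attacked by Nf8.
White has no legal moves → checkmate.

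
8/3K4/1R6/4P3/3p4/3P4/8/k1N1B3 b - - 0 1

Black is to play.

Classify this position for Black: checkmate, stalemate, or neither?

Black to move; black king on a1.
In check: no.
King squares — b1: attacked by Rb6; a2: attacked by Nc1; b2: attacked by Rb6.
Legal moves for Black: none.
Not in check and no legal moves → stalemate.

stalemate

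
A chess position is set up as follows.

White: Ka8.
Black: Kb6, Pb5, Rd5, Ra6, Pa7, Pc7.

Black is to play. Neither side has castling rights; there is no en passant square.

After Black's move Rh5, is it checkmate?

no

After Rh5: white king on a8; in check: no.
White is not in check, so this cannot be checkmate.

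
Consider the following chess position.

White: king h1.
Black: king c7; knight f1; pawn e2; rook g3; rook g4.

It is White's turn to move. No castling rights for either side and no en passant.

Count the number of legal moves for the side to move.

0

White to move; king on h1.
In check: no.
Legal moves: none.
Count: 0.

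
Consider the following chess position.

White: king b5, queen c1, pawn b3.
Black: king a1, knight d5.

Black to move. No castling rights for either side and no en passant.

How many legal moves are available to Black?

Black to move; king on a1.
In check: yes, from the white queen on c1.
Legal moves: Ka2.
Count: 1.

1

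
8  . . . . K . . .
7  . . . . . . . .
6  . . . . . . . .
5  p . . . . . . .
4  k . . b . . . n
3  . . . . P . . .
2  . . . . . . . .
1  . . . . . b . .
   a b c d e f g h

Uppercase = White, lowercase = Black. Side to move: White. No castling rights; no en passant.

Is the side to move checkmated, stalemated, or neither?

White to move; white king on e8.
In check: no.
Legal moves for White: Kf8, Kd8, Kf7, Ke7, Kd7, exd4, e4.
White has 7 legal moves and is not in check → neither.

neither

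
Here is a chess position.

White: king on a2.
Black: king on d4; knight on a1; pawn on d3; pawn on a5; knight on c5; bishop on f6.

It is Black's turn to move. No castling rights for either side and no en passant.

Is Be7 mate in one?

no

After Be7: white king on a2; in check: no.
White is not in check, so this cannot be checkmate.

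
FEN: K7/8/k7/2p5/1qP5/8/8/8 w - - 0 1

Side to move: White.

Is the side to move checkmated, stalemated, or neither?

stalemate

White to move; white king on a8.
In check: no.
King squares — a7: attacked by Ka6; b7: attacked by Qb4; b8: attacked by Qb4.
Legal moves for White: none.
Not in check and no legal moves → stalemate.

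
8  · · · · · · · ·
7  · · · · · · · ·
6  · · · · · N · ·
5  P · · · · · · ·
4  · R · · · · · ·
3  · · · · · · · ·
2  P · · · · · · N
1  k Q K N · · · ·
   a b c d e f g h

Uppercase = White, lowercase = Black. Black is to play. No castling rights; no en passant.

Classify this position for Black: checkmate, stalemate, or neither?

Black to move; black king on a1.
In check: yes, from the white queen on b1.
King squares — b1: attacked by Kc1; a2: attacked by Qb1; b2: attacked by Qb1.
Legal moves for Black: none.
In check with no legal moves → checkmate.

checkmate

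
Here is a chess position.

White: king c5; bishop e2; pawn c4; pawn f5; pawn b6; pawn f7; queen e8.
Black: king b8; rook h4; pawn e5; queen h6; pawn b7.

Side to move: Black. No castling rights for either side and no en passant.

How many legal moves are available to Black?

Black to move; king on b8.
In check: yes, from the white queen on e8.
Legal moves: none.
Count: 0.

0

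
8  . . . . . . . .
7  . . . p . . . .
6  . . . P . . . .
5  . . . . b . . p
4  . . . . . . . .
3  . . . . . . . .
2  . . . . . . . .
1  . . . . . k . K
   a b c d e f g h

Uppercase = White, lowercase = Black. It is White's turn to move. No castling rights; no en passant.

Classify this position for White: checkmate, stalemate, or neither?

stalemate

White to move; white king on h1.
In check: no.
King squares — g1: attacked by Kf1; g2: attacked by Kf1; h2: attacked by Be5.
Legal moves for White: none.
Not in check and no legal moves → stalemate.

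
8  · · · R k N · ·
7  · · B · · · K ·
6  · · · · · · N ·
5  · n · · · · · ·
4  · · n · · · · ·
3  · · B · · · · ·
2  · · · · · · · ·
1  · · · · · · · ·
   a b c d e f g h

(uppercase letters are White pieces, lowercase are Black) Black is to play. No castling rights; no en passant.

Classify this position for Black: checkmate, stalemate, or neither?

checkmate

Black to move; black king on e8.
In check: yes, from the white rook on d8.
King squares — d7: attacked by Rd8; e7: attacked by Ng6; f7: attacked by Kg7; d8: attacked by Bc7; f8: attacked by Ng6.
Legal moves for Black: none.
In check with no legal moves → checkmate.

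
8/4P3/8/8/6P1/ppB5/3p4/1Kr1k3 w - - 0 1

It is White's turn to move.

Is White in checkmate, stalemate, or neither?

checkmate

White to move; white king on b1.
In check: yes, from the black rook on c1.
King squares — a1: attacked by Rc1; c1: attacked by Pd2; a2: attacked by Pb3; b2: attacked by Pa3; c2: attacked by Rc1.
Legal moves for White: none.
In check with no legal moves → checkmate.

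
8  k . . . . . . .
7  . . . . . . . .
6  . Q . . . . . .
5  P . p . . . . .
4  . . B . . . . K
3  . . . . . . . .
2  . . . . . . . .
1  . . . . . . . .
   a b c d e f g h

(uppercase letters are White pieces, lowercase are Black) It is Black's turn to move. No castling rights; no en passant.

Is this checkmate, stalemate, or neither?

Black to move; black king on a8.
In check: no.
King squares — a7: attacked by Qb6; b7: attacked by Qb6; b8: attacked by Qb6.
Legal moves for Black: none.
Not in check and no legal moves → stalemate.

stalemate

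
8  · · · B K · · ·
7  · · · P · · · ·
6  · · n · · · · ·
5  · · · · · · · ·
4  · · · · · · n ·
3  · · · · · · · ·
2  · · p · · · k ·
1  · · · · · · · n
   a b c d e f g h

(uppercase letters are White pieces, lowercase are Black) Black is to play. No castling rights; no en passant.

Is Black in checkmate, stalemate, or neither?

Black to move; black king on g2.
In check: no.
Legal moves for Black include: Nxd8, Nb8, Ne7, Na7, Nce5, Na5, Nd4, Nb4, Nh6, Nf6+, Nge5, Ne3, Nh2, Ngf2, Kh3, Kg3, Kf3, Kh2, ... (list truncated; more exist).
Black has legal moves and is not in check → neither.

neither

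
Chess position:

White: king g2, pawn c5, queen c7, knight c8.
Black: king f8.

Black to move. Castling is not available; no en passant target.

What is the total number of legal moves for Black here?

Black to move; king on f8.
In check: no.
Legal moves: Kg8, Ke8.
Count: 2.

2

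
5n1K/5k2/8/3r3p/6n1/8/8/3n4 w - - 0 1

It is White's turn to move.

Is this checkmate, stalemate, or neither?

White to move; white king on h8.
In check: no.
King squares — g7: attacked by Kf7; h7: attacked by Nf8; g8: attacked by Kf7.
Legal moves for White: none.
Not in check and no legal moves → stalemate.

stalemate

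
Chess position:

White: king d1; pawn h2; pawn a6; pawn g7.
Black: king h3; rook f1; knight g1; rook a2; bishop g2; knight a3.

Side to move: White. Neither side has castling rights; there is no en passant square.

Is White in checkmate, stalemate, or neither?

White to move; white king on d1.
In check: yes, from the black rook on f1.
King squares — c1: attacked by Rf1; e1: attacked by Rf1; c2: attacked by Ra2; d2: attacked by Ra2; e2: attacked by Ng1.
Legal moves for White: none.
In check with no legal moves → checkmate.

checkmate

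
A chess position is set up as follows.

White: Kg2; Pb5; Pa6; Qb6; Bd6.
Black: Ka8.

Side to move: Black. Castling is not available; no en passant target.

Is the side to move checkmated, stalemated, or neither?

stalemate

Black to move; black king on a8.
In check: no.
King squares — a7: attacked by Qb6; b7: attacked by Pa6; b8: attacked by Qb6.
Legal moves for Black: none.
Not in check and no legal moves → stalemate.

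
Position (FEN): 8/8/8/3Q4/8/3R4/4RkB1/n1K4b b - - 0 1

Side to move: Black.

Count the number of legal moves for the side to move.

2

Black to move; king on f2.
In check: yes, from the white rook on e2.
Legal moves: Kxe2, Kg1.
Count: 2.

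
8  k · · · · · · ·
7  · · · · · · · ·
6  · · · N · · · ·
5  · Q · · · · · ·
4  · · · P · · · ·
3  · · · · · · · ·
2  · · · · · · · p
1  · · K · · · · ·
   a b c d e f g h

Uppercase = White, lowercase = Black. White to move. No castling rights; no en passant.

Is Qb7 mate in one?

yes

After Qb7: black king on a8; in check: yes, from the white queen on b7.
King squares — a7: attacked by Qb7; b7: attacked by Nd6; b8: attacked by Qb7.
Black has no legal moves → checkmate.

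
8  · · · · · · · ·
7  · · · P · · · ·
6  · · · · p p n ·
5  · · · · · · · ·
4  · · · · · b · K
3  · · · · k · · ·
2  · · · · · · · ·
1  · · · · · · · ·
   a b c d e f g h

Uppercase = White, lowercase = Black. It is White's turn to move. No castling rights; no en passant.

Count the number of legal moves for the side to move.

White to move; king on h4.
In check: yes, from the black knight on g6.
Legal moves: Kh5, Kg4, Kh3.
Count: 3.

3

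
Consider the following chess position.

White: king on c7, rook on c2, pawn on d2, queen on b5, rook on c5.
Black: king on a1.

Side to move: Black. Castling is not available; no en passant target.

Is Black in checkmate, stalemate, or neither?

stalemate

Black to move; black king on a1.
In check: no.
King squares — b1: attacked by Qb5; a2: attacked by Rc2; b2: attacked by Rc2.
Legal moves for Black: none.
Not in check and no legal moves → stalemate.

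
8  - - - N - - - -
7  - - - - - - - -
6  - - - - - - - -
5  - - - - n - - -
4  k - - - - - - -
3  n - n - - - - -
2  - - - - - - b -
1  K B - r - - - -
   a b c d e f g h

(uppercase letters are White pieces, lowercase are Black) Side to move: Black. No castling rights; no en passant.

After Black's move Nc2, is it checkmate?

After Nc2: white king on a1; in check: yes, from the black knight on c2.
White has 1 legal reply: Kb2.
In check but a legal move exists → not checkmate.

no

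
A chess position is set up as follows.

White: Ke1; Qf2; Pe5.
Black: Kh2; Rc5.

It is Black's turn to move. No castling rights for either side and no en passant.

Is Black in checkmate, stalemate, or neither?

neither

Black to move; black king on h2.
In check: yes, from the white queen on f2.
King squares — g1: attacked by Qf2; h1: available; g2: attacked by Qf2; g3: attacked by Qf2; h3: available.
Legal moves for Black: Kh3, Kh1.
Black is in check but has 2 legal moves → neither.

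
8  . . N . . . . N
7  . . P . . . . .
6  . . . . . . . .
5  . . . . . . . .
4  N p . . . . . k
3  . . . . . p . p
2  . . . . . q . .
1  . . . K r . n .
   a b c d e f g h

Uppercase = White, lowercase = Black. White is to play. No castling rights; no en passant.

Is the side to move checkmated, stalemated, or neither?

White to move; white king on d1.
In check: yes, from the black rook on e1.
King squares — c1: attacked by Re1; e1: attacked by Qf2; c2: attacked by Qf2; d2: attacked by Qf2; e2: attacked by Re1.
Legal moves for White: none.
In check with no legal moves → checkmate.

checkmate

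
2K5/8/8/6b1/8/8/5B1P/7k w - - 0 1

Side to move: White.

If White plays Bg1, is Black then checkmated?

no

After Bg1: black king on h1; in check: no.
Black is not in check, so this cannot be checkmate.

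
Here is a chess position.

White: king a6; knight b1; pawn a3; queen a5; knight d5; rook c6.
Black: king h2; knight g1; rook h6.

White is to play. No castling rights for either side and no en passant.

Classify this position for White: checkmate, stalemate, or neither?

White to move; white king on a6.
In check: no.
Legal moves for White include: Rxh6+, Rg6, Rf6, Re6, Rd6, Rb6, Kb7, Ka7, Kb6, Kb5, Ne7, Nc7, Nf6, Nb6, Nf4, Nb4, Ne3, Ndc3, ... (list truncated; more exist).
White has legal moves and is not in check → neither.

neither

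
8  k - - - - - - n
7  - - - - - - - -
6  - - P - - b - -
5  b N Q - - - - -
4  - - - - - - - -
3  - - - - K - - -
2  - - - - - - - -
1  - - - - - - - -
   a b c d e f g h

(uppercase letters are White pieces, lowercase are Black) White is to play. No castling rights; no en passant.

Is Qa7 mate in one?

After Qa7: black king on a8; in check: yes, from the white queen on a7.
King squares — a7: attacked by Nb5; b7: attacked by Pc6; b8: attacked by Qa7.
Black has no legal moves → checkmate.

yes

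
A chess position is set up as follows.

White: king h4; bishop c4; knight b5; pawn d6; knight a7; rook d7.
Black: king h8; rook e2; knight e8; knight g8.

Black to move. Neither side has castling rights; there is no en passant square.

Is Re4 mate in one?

no

After Re4: white king on h4; in check: yes, from the black rook on e4.
White has 4 legal replies: Kh5, Kg5, Kh3, Kg3.
In check but a legal move exists → not checkmate.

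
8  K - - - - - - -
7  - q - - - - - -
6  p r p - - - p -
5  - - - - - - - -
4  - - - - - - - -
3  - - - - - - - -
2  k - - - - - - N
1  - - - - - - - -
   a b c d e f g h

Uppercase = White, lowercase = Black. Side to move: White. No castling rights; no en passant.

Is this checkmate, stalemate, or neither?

checkmate

White to move; white king on a8.
In check: yes, from the black queen on b7.
King squares — a7: attacked by Qb7; b7: attacked by Rb6; b8: attacked by Qb7.
Legal moves for White: none.
In check with no legal moves → checkmate.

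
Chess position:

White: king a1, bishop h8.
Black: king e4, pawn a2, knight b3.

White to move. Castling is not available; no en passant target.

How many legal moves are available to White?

2

White to move; king on a1.
In check: yes, from the black knight on b3.
Legal moves: Kb2, Kxa2.
Count: 2.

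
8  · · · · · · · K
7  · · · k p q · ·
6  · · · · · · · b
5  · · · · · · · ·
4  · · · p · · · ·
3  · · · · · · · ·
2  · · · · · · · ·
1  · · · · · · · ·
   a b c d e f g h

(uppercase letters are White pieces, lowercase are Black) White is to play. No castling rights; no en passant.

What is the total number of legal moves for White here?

White to move; king on h8.
In check: no.
Legal moves: none.
Count: 0.

0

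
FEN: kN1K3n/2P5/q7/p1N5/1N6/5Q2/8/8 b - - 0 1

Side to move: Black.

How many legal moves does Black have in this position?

Black to move; king on a8.
In check: yes, from the white queen on f3.
Legal moves: Ka7, Qb7, Qc6.
Count: 3.

3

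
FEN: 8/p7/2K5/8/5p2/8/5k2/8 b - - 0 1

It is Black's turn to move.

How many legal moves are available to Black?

11

Black to move; king on f2.
In check: no.
Legal moves: Kg3, Kf3, Ke3, Kg2, Ke2, Kg1, Kf1, Ke1, a6, f3, a5.
Count: 11.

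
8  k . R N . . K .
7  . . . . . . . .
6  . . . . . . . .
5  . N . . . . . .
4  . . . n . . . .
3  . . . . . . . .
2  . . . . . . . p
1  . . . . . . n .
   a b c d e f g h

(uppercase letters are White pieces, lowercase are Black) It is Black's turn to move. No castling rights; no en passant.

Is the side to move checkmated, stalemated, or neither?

Black to move; black king on a8.
In check: yes, from the white rook on c8.
King squares — a7: attacked by Nb5; b7: attacked by Nd8; b8: attacked by Rc8.
Legal moves for Black: none.
In check with no legal moves → checkmate.

checkmate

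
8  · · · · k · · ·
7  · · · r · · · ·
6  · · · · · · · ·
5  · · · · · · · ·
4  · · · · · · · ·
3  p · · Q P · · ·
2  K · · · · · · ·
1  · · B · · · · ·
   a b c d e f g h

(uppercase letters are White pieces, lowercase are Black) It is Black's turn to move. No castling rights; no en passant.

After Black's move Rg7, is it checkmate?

After Rg7: white king on a2; in check: no.
White is not in check, so this cannot be checkmate.

no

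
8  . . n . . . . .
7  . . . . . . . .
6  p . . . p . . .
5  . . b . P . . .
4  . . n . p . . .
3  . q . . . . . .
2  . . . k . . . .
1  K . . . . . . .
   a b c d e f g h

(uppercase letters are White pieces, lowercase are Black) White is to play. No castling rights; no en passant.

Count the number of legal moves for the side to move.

0

White to move; king on a1.
In check: no.
Legal moves: none.
Count: 0.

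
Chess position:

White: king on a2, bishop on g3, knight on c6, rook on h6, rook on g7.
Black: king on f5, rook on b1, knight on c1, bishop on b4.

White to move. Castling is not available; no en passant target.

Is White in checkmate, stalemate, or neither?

White to move; white king on a2.
In check: yes, from the black knight on c1.
Legal moves for White: Kxb1.
White is in check but has 1 legal move → neither.

neither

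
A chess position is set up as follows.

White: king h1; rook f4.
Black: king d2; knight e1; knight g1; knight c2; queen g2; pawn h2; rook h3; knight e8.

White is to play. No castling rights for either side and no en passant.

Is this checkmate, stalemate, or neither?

White to move; white king on h1.
In check: yes, from the black queen on g2.
King squares — g1: attacked by Qg2; g2: attacked by Ne1; h2: attacked by Qg2.
Legal moves for White: none.
In check with no legal moves → checkmate.

checkmate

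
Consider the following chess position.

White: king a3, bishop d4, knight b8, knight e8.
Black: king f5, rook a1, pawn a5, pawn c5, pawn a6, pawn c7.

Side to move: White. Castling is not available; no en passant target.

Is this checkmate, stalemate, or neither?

neither

White to move; white king on a3.
In check: yes, from the black rook on a1.
Legal moves for White: Kb3, Kb2, Bxa1.
White is in check but has 3 legal moves → neither.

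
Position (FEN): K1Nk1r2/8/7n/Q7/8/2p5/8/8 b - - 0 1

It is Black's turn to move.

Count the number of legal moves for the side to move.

Black to move; king on d8.
In check: yes, from the white queen on a5.
Legal moves: Ke8, Kxc8, Kd7.
Count: 3.

3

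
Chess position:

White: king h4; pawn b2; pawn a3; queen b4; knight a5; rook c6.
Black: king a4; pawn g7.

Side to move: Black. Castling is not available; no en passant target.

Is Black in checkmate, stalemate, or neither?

checkmate

Black to move; black king on a4.
In check: yes, from the white queen on b4.
King squares — a3: attacked by Pb2; b3: attacked by Qb4; b4: attacked by Pa3; a5: attacked by Qb4; b5: attacked by Qb4.
Legal moves for Black: none.
In check with no legal moves → checkmate.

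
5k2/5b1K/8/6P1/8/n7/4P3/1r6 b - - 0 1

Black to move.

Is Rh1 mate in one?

yes

After Rh1: white king on h7; in check: yes, from the black rook on h1.
King squares — g6: attacked by Bf7; h6: attacked by Rh1; g7: attacked by Kf8; g8: attacked by Bf7; h8: attacked by Rh1.
White has no legal moves → checkmate.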